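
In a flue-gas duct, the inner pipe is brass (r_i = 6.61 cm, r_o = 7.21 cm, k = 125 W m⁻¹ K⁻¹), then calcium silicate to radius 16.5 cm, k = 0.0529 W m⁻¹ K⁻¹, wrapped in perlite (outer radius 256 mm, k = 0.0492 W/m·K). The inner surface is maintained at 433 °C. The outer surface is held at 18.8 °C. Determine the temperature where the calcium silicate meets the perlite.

Series thermal resistances, inner to outer:
  R'_brass = ln(0.0721/0.0661)/(2πk) = 0.08689/(2π·125) = 1.106×10^-4 m·K/W
  R'_calcium silicate = ln(0.165/0.0721)/(2πk) = 0.8279/(2π·0.0529) = 2.491 m·K/W
  R'_perlite = ln(0.256/0.165)/(2πk) = 0.4392/(2π·0.0492) = 1.421 m·K/W
ΣR = 1.106×10^-4 + 2.491 + 1.421 = 3.912 m·K/W
Q' = ΔT/ΣR = (433 °C − 18.8 °C)/3.912 = 105.9 W/m
From the inner boundary to the calcium silicate/perlite interface, ΣR_partial = 2.491 m·K/W.
T_interface = T_in − Q'·ΣR_partial = 433 °C − (105.9)(2.491) = 169 °C

T = 169 °C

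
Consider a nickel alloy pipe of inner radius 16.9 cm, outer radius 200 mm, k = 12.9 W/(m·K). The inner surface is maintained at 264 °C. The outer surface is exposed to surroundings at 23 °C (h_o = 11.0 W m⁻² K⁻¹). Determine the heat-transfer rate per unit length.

Q' = 3.24 kW/m

Treat each layer as a resistance in series:
  R'_nickel alloy = ln(0.200/0.169)/(2πk) = 0.1684/(2π·12.9) = 0.002078 m·K/W
  R'_conv,out = 1/(2πr h) = 1/(2π·0.200·11.0) = 0.07234 m·K/W
ΣR = 0.002078 + 0.07234 = 0.07442 m·K/W
Q' = ΔT/ΣR = (264 °C − 23 °C)/0.07442 = 3240 W/m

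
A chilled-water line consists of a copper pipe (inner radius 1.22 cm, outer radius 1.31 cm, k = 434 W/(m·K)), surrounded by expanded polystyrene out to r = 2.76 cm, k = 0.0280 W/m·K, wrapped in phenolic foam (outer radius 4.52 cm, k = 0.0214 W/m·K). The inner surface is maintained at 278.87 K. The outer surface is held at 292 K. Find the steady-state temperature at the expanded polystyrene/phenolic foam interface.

Resistance network (inner→outer):
  R'_copper = ln(0.0131/0.0122)/(2πk) = 0.07118/(2π·434) = 2.610×10^-5 m·K/W
  R'_expanded polystyrene = ln(0.0276/0.0131)/(2πk) = 0.7452/(2π·0.0280) = 4.236 m·K/W
  R'_phenolic foam = ln(0.0452/0.0276)/(2πk) = 0.4933/(2π·0.0214) = 3.669 m·K/W
ΣR = 2.610×10^-5 + 4.236 + 3.669 = 7.905 m·K/W
Q' = ΔT/ΣR = (278.87 K − 292 K)/7.905 = -1.661 W/m
From the inner boundary to the expanded polystyrene/phenolic foam interface, ΣR_partial = 4.236 m·K/W.
T_interface = T_in − Q'·ΣR_partial = 278.87 K − (-1.661)(4.236) = 285.9 K

T = 285.9 K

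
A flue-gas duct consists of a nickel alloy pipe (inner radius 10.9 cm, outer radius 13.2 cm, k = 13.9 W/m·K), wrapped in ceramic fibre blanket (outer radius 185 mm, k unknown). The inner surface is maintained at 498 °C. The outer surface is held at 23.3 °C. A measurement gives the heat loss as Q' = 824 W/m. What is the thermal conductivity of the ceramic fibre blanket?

k = 0.0936 W/m·K

ΣR = ΔT/Q' = |498 − 23.3|/824 = 0.5761 m·K/W
Known resistances:
  R'_nickel alloy = ln(0.132/0.109)/(2πk) = 0.1915/(2π·13.9) = 0.002192 m·K/W
R_ceramic fibre blanket = ΣR − ΣR_known = 0.5761 − 0.002192 = 0.5739 m·K/W
ln(r₂/r₁)/(2πk) = 0.5739 ⇒ k = 0.3376/(2π·0.5739) = 0.0936 W/m·K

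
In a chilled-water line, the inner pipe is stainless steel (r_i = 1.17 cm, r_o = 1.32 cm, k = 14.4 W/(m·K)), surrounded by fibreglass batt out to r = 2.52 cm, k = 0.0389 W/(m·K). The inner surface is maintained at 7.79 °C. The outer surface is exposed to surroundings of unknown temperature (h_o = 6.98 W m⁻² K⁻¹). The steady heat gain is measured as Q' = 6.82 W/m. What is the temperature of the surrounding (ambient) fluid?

T_out = 32.0 °C

Sum the resistances:
  R'_stainless steel = ln(0.0132/0.0117)/(2πk) = 0.1206/(2π·14.4) = 0.001333 m·K/W
  R'_fibreglass batt = ln(0.0252/0.0132)/(2πk) = 0.6466/(2π·0.0389) = 2.646 m·K/W
  R'_conv,out = 1/(2πr h) = 1/(2π·0.0252·6.98) = 0.9048 m·K/W
ΣR = 3.552 m·K/W
ΔT = Q'·ΣR = 6.82 × 3.552 = 24.22 K
Heat flows inward, so T_out = T_in + ΔT = 7.79 + 24.22 = 32.0 °C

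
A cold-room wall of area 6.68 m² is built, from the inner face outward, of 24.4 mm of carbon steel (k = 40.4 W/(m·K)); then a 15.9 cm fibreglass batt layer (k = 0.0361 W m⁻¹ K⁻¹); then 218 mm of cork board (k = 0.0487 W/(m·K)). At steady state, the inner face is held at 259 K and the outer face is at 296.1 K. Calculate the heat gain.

Treat each layer as a resistance in series:
  R_carbon steel = L/(kA) = 0.0244/(40.4·6.68) = 9.041×10^-5 K/W
  R_fibreglass batt = L/(kA) = 0.159/(0.0361·6.68) = 0.6593 K/W
  R_cork board = L/(kA) = 0.218/(0.0487·6.68) = 0.6701 K/W
ΣR = 9.041×10^-5 + 0.6593 + 0.6701 = 1.329 K/W
Q = ΔT/ΣR = (259 K − 296.1 K)/1.329 = -27.9 W
(Negative Q ⇒ heat flows inward; heat gain = 27.9 W.)

Q = 27.9 W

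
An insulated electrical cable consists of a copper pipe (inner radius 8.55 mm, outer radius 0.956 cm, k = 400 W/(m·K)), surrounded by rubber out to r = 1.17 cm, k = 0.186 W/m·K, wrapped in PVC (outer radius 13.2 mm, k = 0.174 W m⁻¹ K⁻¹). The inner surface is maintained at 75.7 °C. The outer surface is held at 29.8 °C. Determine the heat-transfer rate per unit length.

Q' = 162 W/m

Treat each layer as a resistance in series:
  R'_copper = ln(0.00956/0.00855)/(2πk) = 0.1117/(2π·400) = 4.443×10^-5 m·K/W
  R'_rubber = ln(0.0117/0.00956)/(2πk) = 0.2020/(2π·0.186) = 0.1728 m·K/W
  R'_PVC = ln(0.0132/0.0117)/(2πk) = 0.1206/(2π·0.174) = 0.1103 m·K/W
ΣR = 4.443×10^-5 + 0.1728 + 0.1103 = 0.2831 m·K/W
Q' = ΔT/ΣR = (75.7 °C − 29.8 °C)/0.2831 = 162 W/m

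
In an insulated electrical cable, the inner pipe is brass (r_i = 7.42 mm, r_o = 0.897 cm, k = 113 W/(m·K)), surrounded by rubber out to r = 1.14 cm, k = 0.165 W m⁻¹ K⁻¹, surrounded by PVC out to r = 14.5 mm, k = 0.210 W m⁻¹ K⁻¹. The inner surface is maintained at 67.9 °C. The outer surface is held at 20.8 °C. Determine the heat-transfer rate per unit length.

Series thermal resistances, inner to outer:
  R'_brass = ln(0.00897/0.00742)/(2πk) = 0.1897/(2π·113) = 2.672×10^-4 m·K/W
  R'_rubber = ln(0.0114/0.00897)/(2πk) = 0.2397/(2π·0.165) = 0.2312 m·K/W
  R'_PVC = ln(0.0145/0.0114)/(2πk) = 0.2405/(2π·0.210) = 0.1823 m·K/W
ΣR = 2.672×10^-4 + 0.2312 + 0.1823 = 0.4138 m·K/W
Q' = ΔT/ΣR = (67.9 °C − 20.8 °C)/0.4138 = 114 W/m

Q' = 114 W/m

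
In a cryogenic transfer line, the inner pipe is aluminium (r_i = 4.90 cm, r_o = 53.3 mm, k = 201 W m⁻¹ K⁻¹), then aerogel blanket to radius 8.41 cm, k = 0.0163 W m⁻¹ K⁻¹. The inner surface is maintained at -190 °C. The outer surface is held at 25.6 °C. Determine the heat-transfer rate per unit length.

Treat each layer as a resistance in series:
  R'_aluminium = ln(0.0533/0.0490)/(2πk) = 0.08412/(2π·201) = 6.660×10^-5 m·K/W
  R'_aerogel blanket = ln(0.0841/0.0533)/(2πk) = 0.4561/(2π·0.0163) = 4.453 m·K/W
ΣR = 6.660×10^-5 + 4.453 = 4.453 m·K/W
Q' = ΔT/ΣR = (-190 °C − 25.6 °C)/4.453 = -48.4 W/m
(Negative Q' ⇒ heat flows inward; heat gain = 48.4 W/m.)

Q' = 48.4 W/m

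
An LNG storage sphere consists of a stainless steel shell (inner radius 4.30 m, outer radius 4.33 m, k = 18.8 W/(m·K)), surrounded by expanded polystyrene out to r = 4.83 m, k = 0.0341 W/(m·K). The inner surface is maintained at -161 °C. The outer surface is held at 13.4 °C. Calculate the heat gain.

Treat each layer as a resistance in series:
  R_stainless steel = (1/4.30 − 1/4.33)/(4πk) = 0.001611/(4π·18.8) = 6.820×10^-6 K/W
  R_expanded polystyrene = (1/4.33 − 1/4.83)/(4πk) = 0.02391/(4π·0.0341) = 0.05579 K/W
ΣR = 6.820×10^-6 + 0.05579 = 0.05580 K/W
Q = ΔT/ΣR = (-161 °C − 13.4 °C)/0.05580 = -3130 W
(Negative Q ⇒ heat flows inward; heat gain = 3130 W.)

Q = 3.13 kW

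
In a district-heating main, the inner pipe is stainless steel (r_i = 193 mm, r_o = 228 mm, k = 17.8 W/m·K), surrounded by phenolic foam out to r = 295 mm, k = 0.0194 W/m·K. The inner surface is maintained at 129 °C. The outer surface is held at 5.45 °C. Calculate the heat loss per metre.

Q' = 58.4 W/m

Treat each layer as a resistance in series:
  R'_stainless steel = ln(0.228/0.193)/(2πk) = 0.1667/(2π·17.8) = 0.001490 m·K/W
  R'_phenolic foam = ln(0.295/0.228)/(2πk) = 0.2576/(2π·0.0194) = 2.114 m·K/W
ΣR = 0.001490 + 2.114 = 2.115 m·K/W
Q' = ΔT/ΣR = (129 °C − 5.45 °C)/2.115 = 58.4 W/m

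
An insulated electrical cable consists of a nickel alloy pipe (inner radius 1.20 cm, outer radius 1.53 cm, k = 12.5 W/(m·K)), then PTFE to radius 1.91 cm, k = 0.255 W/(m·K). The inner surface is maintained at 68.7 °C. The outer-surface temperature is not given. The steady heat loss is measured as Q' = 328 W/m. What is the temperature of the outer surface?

Series resistances:
  R'_nickel alloy = ln(0.0153/0.0120)/(2πk) = 0.2429/(2π·12.5) = 0.003093 m·K/W
  R'_PTFE = ln(0.0191/0.0153)/(2πk) = 0.2218/(2π·0.255) = 0.1385 m·K/W
ΣR = 0.1415 m·K/W
ΔT = Q'·ΣR = 328 × 0.1415 = 46.41 K
Heat flows outward, so T_out = T_in − ΔT = 68.7 − 46.41 = 22.3 °C

T_out = 22.3 °C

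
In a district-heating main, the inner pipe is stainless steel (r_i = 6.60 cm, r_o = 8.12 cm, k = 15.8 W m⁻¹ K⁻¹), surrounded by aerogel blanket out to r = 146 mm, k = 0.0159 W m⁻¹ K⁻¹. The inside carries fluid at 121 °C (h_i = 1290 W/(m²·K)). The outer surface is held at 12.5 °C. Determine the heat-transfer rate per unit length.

Treat each layer as a resistance in series:
  R'_conv,in = 1/(2πr h) = 1/(2π·0.0660·1290) = 0.001869 m·K/W
  R'_stainless steel = ln(0.0812/0.0660)/(2πk) = 0.2073/(2π·15.8) = 0.002088 m·K/W
  R'_aerogel blanket = ln(0.146/0.0812)/(2πk) = 0.5867/(2π·0.0159) = 5.873 m·K/W
ΣR = 0.001869 + 0.002088 + 5.873 = 5.877 m·K/W
Q' = ΔT/ΣR = (121 °C − 12.5 °C)/5.877 = 18.5 W/m

Q' = 18.5 W/m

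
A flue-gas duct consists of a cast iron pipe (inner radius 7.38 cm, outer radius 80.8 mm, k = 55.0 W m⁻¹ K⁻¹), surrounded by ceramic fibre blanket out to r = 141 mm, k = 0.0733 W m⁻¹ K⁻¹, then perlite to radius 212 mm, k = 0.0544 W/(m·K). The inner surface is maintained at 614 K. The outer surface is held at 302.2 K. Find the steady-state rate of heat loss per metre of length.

Series thermal resistances, inner to outer:
  R'_cast iron = ln(0.0808/0.0738)/(2πk) = 0.09062/(2π·55.0) = 2.622×10^-4 m·K/W
  R'_ceramic fibre blanket = ln(0.141/0.0808)/(2πk) = 0.5568/(2π·0.0733) = 1.209 m·K/W
  R'_perlite = ln(0.212/0.141)/(2πk) = 0.4078/(2π·0.0544) = 1.193 m·K/W
ΣR = 2.622×10^-4 + 1.209 + 1.193 = 2.402 m·K/W
Q' = ΔT/ΣR = (614 K − 302.2 K)/2.402 = 130 W/m

Q' = 130 W/m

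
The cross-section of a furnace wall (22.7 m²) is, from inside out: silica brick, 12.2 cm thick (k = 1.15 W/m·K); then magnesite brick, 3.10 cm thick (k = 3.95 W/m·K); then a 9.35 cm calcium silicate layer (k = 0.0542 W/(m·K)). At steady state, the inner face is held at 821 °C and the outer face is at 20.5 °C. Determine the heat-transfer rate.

Treat each layer as a resistance in series:
  R_silica brick = L/(kA) = 0.122/(1.15·22.7) = 0.004673 K/W
  R_magnesite brick = L/(kA) = 0.0310/(3.95·22.7) = 3.457×10^-4 K/W
  R_calcium silicate = L/(kA) = 0.0935/(0.0542·22.7) = 0.07600 K/W
ΣR = 0.004673 + 3.457×10^-4 + 0.07600 = 0.08102 K/W
Q = ΔT/ΣR = (821 °C − 20.5 °C)/0.08102 = 9880 W

Q = 9.88 kW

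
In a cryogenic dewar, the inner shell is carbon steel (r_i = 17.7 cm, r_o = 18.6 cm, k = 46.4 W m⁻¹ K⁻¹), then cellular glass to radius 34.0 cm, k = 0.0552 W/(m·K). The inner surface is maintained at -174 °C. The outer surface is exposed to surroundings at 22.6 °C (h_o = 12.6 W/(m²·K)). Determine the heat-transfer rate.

Q = 55.1 W

Treat each layer as a resistance in series:
  R_carbon steel = (1/0.177 − 1/0.186)/(4πk) = 0.2734/(4π·46.4) = 4.688×10^-4 K/W
  R_cellular glass = (1/0.186 − 1/0.340)/(4πk) = 2.435/(4π·0.0552) = 3.511 K/W
  R_conv,out = 1/(4πr²h) = 1/(4π·0.340²·12.6) = 0.05463 K/W
ΣR = 4.688×10^-4 + 3.511 + 0.05463 = 3.566 K/W
Q = ΔT/ΣR = (-174 °C − 22.6 °C)/3.566 = -55.1 W
(Negative Q ⇒ heat flows inward; heat gain = 55.1 W.)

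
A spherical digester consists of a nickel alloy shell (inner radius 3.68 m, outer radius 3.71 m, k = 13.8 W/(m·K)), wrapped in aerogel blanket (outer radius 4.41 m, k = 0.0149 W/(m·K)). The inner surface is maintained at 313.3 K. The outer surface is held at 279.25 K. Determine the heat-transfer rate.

Q = 149 W

Resistance network (inner→outer):
  R_nickel alloy = (1/3.68 − 1/3.71)/(4πk) = 0.002197/(4π·13.8) = 1.267×10^-5 K/W
  R_aerogel blanket = (1/3.71 − 1/4.41)/(4πk) = 0.04278/(4π·0.0149) = 0.2285 K/W
ΣR = 1.267×10^-5 + 0.2285 = 0.2285 K/W
Q = ΔT/ΣR = (313.3 K − 279.25 K)/0.2285 = 149 W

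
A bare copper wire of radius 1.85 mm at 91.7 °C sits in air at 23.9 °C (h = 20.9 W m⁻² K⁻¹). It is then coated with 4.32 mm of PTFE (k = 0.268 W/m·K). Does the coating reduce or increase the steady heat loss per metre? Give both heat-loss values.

increases: 16.5 → 34.8 W/m

Critical radius for a cylinder: r_cr = k/h = 0.0128 m = 1.28 cm.
Outer radius after coating: r₂ = 0.00185 + 0.00432 = 0.00617 m.
Since r₁ < r_cr and r₂ ≤ r_cr, the coating moves toward the maximum at r_cr — heat loss rises.
Bare: R = 1/(2πr₁h) = 4.116 m·K/W; Q = 67.8/4.116 = 16.5 W/m.
Coated: R = R_cond + R_conv = 1.950 m·K/W; Q = 67.8/1.950 = 34.8 W/m.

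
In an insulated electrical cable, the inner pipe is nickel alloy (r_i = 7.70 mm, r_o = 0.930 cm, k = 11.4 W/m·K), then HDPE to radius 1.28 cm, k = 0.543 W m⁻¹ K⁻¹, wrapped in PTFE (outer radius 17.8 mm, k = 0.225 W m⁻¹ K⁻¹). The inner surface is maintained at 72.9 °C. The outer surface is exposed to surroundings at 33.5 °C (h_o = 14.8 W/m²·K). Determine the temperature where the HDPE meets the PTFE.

Resistance network (inner→outer):
  R'_nickel alloy = ln(0.00930/0.00770)/(2πk) = 0.1888/(2π·11.4) = 0.002636 m·K/W
  R'_HDPE = ln(0.0128/0.00930)/(2πk) = 0.3194/(2π·0.543) = 0.09363 m·K/W
  R'_PTFE = ln(0.0178/0.0128)/(2πk) = 0.3298/(2π·0.225) = 0.2333 m·K/W
  R'_conv,out = 1/(2πr h) = 1/(2π·0.0178·14.8) = 0.6041 m·K/W
ΣR = 0.002636 + 0.09363 + 0.2333 + 0.6041 = 0.9337 m·K/W
Q' = ΔT/ΣR = (72.9 °C − 33.5 °C)/0.9337 = 42.20 W/m
From the inner boundary to the HDPE/PTFE interface, ΣR_partial = 0.09627 m·K/W.
T_interface = T_in − Q'·ΣR_partial = 72.9 °C − (42.20)(0.09627) = 68.8 °C

T = 68.8 °C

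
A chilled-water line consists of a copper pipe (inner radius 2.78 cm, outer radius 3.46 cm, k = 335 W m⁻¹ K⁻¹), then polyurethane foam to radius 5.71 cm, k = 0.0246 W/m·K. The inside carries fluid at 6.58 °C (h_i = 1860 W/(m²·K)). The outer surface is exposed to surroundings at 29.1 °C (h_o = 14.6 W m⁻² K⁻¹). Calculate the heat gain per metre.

Series thermal resistances, inner to outer:
  R'_conv,in = 1/(2πr h) = 1/(2π·0.0278·1860) = 0.003078 m·K/W
  R'_copper = ln(0.0346/0.0278)/(2πk) = 0.2188/(2π·335) = 1.040×10^-4 m·K/W
  R'_polyurethane foam = ln(0.0571/0.0346)/(2πk) = 0.5010/(2π·0.0246) = 3.241 m·K/W
  R'_conv,out = 1/(2πr h) = 1/(2π·0.0571·14.6) = 0.1909 m·K/W
ΣR = 0.003078 + 1.040×10^-4 + 3.241 + 0.1909 = 3.435 m·K/W
Q' = ΔT/ΣR = (6.58 °C − 29.1 °C)/3.435 = -6.56 W/m
(Negative Q' ⇒ heat flows inward; heat gain = 6.56 W/m.)

Q' = 6.56 W/m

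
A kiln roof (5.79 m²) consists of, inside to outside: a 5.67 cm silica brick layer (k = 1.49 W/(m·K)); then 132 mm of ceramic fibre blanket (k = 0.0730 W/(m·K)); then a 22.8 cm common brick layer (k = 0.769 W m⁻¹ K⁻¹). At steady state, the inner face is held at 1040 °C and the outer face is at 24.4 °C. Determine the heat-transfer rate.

Q = 2.74 kW

Series thermal resistances, inner to outer:
  R_silica brick = L/(kA) = 0.0567/(1.49·5.79) = 0.006572 K/W
  R_ceramic fibre blanket = L/(kA) = 0.132/(0.0730·5.79) = 0.3123 K/W
  R_common brick = L/(kA) = 0.228/(0.769·5.79) = 0.05121 K/W
ΣR = 0.006572 + 0.3123 + 0.05121 = 0.3701 K/W
Q = ΔT/ΣR = (1040 °C − 24.4 °C)/0.3701 = 2740 W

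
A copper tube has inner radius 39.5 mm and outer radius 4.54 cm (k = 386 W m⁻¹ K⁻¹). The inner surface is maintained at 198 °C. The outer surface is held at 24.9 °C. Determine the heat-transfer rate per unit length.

Q' = 2πk·ΔT/ln(r₂/r₁) = 2π × 386 × 173.1 / ln(0.0454/0.0395) = 3.02×10^6 W/m

Q' = 3.02×10^6 W/m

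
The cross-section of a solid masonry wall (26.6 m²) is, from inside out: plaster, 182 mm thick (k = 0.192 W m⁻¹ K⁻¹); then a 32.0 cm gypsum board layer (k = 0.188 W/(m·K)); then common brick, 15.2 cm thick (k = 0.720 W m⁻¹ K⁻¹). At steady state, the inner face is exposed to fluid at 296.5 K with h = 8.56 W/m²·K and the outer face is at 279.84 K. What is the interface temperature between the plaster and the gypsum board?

T = 290.5 K

Series thermal resistances, inner to outer:
  R_conv,in = 1/(hA) = 1/(8.56·26.6) = 0.004392 K/W
  R_plaster = L/(kA) = 0.182/(0.192·26.6) = 0.03564 K/W
  R_gypsum board = L/(kA) = 0.320/(0.188·26.6) = 0.06399 K/W
  R_common brick = L/(kA) = 0.152/(0.720·26.6) = 0.007937 K/W
ΣR = 0.004392 + 0.03564 + 0.06399 + 0.007937 = 0.1120 K/W
Q = ΔT/ΣR = (296.5 K − 279.84 K)/0.1120 = 148.8 W
From the inner boundary to the plaster/gypsum board interface, ΣR_partial = 0.04003 K/W.
T_interface = T_in − Q·ΣR_partial = 296.5 K − (148.8)(0.04003) = 290.5 K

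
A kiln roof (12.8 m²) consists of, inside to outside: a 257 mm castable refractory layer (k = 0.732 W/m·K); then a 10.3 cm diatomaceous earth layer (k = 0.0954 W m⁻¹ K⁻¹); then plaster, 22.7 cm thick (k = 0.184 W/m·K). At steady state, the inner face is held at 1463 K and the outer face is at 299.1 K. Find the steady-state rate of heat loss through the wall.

Q = 5.59 kW

Series thermal resistances, inner to outer:
  R_castable refractory = L/(kA) = 0.257/(0.732·12.8) = 0.02743 K/W
  R_diatomaceous earth = L/(kA) = 0.103/(0.0954·12.8) = 0.08435 K/W
  R_plaster = L/(kA) = 0.227/(0.184·12.8) = 0.09638 K/W
ΣR = 0.02743 + 0.08435 + 0.09638 = 0.2082 K/W
Q = ΔT/ΣR = (1463 K − 299.1 K)/0.2082 = 5590 W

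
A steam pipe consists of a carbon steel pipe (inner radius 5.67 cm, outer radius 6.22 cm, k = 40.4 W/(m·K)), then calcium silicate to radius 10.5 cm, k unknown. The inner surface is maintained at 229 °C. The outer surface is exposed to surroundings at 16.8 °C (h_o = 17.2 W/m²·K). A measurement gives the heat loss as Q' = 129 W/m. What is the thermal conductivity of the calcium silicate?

k = 0.0535 W/m·K

ΣR = ΔT/Q' = |229 − 16.8|/129 = 1.645 m·K/W
Known resistances:
  R'_carbon steel = ln(0.0622/0.0567)/(2πk) = 0.09258/(2π·40.4) = 3.647×10^-4 m·K/W
  R'_conv,out = 1/(2πr h) = 1/(2π·0.105·17.2) = 0.08813 m·K/W
R_calcium silicate = ΣR − ΣR_known = 1.645 − 0.08849 = 1.557 m·K/W
ln(r₂/r₁)/(2πk) = 1.557 ⇒ k = 0.5236/(2π·1.557) = 0.0535 W/m·K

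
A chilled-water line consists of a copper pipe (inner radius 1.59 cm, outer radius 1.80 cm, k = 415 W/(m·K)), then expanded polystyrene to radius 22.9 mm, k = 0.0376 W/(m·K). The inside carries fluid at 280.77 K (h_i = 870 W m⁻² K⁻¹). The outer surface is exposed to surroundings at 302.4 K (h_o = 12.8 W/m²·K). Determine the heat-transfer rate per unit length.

Q' = 13.7 W/m

Resistance network (inner→outer):
  R'_conv,in = 1/(2πr h) = 1/(2π·0.0159·870) = 0.01151 m·K/W
  R'_copper = ln(0.0180/0.0159)/(2πk) = 0.1241/(2π·415) = 4.757×10^-5 m·K/W
  R'_expanded polystyrene = ln(0.0229/0.0180)/(2πk) = 0.2408/(2π·0.0376) = 1.019 m·K/W
  R'_conv,out = 1/(2πr h) = 1/(2π·0.0229·12.8) = 0.5430 m·K/W
ΣR = 0.01151 + 4.757×10^-5 + 1.019 + 0.5430 = 1.574 m·K/W
Q' = ΔT/ΣR = (280.77 K − 302.4 K)/1.574 = -13.7 W/m
(Negative Q' ⇒ heat flows inward; heat gain = 13.7 W/m.)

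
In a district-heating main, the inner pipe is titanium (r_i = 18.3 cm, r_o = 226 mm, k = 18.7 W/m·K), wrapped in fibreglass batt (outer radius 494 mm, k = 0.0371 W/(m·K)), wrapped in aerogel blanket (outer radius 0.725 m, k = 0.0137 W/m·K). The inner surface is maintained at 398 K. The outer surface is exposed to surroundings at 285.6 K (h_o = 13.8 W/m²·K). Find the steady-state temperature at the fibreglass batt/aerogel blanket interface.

T = 349.8 K

Treat each layer as a resistance in series:
  R'_titanium = ln(0.226/0.183)/(2πk) = 0.2110/(2π·18.7) = 0.001796 m·K/W
  R'_fibreglass batt = ln(0.494/0.226)/(2πk) = 0.7820/(2π·0.0371) = 3.355 m·K/W
  R'_aerogel blanket = ln(0.725/0.494)/(2πk) = 0.3836/(2π·0.0137) = 4.457 m·K/W
  R'_conv,out = 1/(2πr h) = 1/(2π·0.725·13.8) = 0.01591 m·K/W
ΣR = 0.001796 + 3.355 + 4.457 + 0.01591 = 7.830 m·K/W
Q' = ΔT/ΣR = (398 K − 285.6 K)/7.830 = 14.36 W/m
From the inner boundary to the fibreglass batt/aerogel blanket interface, ΣR_partial = 3.357 m·K/W.
T_interface = T_in − Q'·ΣR_partial = 398 K − (14.36)(3.357) = 349.8 K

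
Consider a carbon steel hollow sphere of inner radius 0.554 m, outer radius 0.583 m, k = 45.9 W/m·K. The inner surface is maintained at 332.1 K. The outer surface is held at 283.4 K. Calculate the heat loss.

Q = 4πk·ΔT/(1/r₁ − 1/r₂) = 4π × 45.9 × 48.7 / (1/0.554 − 1/0.583) = 3.13×10^5 W

Q = 313 kW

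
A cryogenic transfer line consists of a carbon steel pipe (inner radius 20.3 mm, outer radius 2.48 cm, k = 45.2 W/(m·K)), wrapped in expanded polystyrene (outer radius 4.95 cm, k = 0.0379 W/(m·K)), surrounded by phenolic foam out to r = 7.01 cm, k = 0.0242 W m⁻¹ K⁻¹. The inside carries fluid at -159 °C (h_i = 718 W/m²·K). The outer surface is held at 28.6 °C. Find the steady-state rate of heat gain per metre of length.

Q' = 36.1 W/m

Resistance network (inner→outer):
  R'_conv,in = 1/(2πr h) = 1/(2π·0.0203·718) = 0.01092 m·K/W
  R'_carbon steel = ln(0.0248/0.0203)/(2πk) = 0.2002/(2π·45.2) = 7.050×10^-4 m·K/W
  R'_expanded polystyrene = ln(0.0495/0.0248)/(2πk) = 0.6911/(2π·0.0379) = 2.902 m·K/W
  R'_phenolic foam = ln(0.0701/0.0495)/(2πk) = 0.3480/(2π·0.0242) = 2.288 m·K/W
ΣR = 0.01092 + 7.050×10^-4 + 2.902 + 2.288 = 5.202 m·K/W
Q' = ΔT/ΣR = (-159 °C − 28.6 °C)/5.202 = -36.1 W/m
(Negative Q' ⇒ heat flows inward; heat gain = 36.1 W/m.)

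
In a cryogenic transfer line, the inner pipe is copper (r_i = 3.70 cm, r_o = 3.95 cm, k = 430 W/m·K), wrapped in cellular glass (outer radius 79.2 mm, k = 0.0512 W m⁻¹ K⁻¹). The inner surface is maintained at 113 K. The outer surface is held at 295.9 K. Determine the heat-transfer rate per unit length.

Q' = 84.6 W/m

Treat each layer as a resistance in series:
  R'_copper = ln(0.0395/0.0370)/(2πk) = 0.06538/(2π·430) = 2.420×10^-5 m·K/W
  R'_cellular glass = ln(0.0792/0.0395)/(2πk) = 0.6957/(2π·0.0512) = 2.163 m·K/W
ΣR = 2.420×10^-5 + 2.163 = 2.163 m·K/W
Q' = ΔT/ΣR = (113 K − 295.9 K)/2.163 = -84.6 W/m
(Negative Q' ⇒ heat flows inward; heat gain = 84.6 W/m.)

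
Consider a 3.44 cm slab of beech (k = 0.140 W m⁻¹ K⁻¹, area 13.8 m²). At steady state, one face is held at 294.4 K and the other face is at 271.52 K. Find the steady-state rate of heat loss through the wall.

Q = kA·ΔT/L = 0.140 × 13.8 × |294.4 K − 271.52 K| / 0.0344 = 1290 W

Q = 1290 W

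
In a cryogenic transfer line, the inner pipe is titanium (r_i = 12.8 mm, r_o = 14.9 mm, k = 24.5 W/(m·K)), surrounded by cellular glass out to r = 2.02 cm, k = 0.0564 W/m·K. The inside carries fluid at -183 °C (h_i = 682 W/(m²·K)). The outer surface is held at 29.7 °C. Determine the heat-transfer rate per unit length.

Resistance network (inner→outer):
  R'_conv,in = 1/(2πr h) = 1/(2π·0.0128·682) = 0.01823 m·K/W
  R'_titanium = ln(0.0149/0.0128)/(2πk) = 0.1519/(2π·24.5) = 9.869×10^-4 m·K/W
  R'_cellular glass = ln(0.0202/0.0149)/(2πk) = 0.3043/(2π·0.0564) = 0.8588 m·K/W
ΣR = 0.01823 + 9.869×10^-4 + 0.8588 = 0.8780 m·K/W
Q' = ΔT/ΣR = (-183 °C − 29.7 °C)/0.8780 = -242 W/m
(Negative Q' ⇒ heat flows inward; heat gain = 242 W/m.)

Q' = 242 W/m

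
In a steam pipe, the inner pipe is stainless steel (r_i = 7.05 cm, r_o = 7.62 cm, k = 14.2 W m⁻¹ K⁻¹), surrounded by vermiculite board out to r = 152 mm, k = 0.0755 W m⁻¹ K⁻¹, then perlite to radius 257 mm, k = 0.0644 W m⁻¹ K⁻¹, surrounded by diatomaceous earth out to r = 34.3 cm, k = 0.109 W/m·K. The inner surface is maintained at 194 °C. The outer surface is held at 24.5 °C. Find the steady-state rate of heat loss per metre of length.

Treat each layer as a resistance in series:
  R'_stainless steel = ln(0.0762/0.0705)/(2πk) = 0.07775/(2π·14.2) = 8.714×10^-4 m·K/W
  R'_vermiculite board = ln(0.152/0.0762)/(2πk) = 0.6905/(2π·0.0755) = 1.456 m·K/W
  R'_perlite = ln(0.257/0.152)/(2πk) = 0.5252/(2π·0.0644) = 1.298 m·K/W
  R'_diatomaceous earth = ln(0.343/0.257)/(2πk) = 0.2887/(2π·0.109) = 0.4215 m·K/W
ΣR = 8.714×10^-4 + 1.456 + 1.298 + 0.4215 = 3.176 m·K/W
Q' = ΔT/ΣR = (194 °C − 24.5 °C)/3.176 = 53.4 W/m

Q' = 53.4 W/m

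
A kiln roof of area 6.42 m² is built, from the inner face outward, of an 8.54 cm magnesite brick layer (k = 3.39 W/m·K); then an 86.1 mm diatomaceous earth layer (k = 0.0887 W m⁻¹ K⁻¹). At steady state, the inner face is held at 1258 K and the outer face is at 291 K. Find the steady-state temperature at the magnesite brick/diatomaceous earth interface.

Series thermal resistances, inner to outer:
  R_magnesite brick = L/(kA) = 0.0854/(3.39·6.42) = 0.003924 K/W
  R_diatomaceous earth = L/(kA) = 0.0861/(0.0887·6.42) = 0.1512 K/W
ΣR = 0.003924 + 0.1512 = 0.1551 K/W
Q = ΔT/ΣR = (1258 K − 291 K)/0.1551 = 6235 W
From the inner boundary to the magnesite brick/diatomaceous earth interface, ΣR_partial = 0.003924 K/W.
T_interface = T_in − Q·ΣR_partial = 1258 K − (6235)(0.003924) = 1234 K

T = 1234 K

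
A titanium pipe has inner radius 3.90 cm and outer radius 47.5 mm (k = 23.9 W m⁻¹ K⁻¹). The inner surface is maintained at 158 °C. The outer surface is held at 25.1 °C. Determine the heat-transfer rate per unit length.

Q' = 2πk·ΔT/ln(r₂/r₁) = 2π × 23.9 × 132.9 / ln(0.0475/0.0390) = 1.01×10^5 W/m

Q' = 101 kW/m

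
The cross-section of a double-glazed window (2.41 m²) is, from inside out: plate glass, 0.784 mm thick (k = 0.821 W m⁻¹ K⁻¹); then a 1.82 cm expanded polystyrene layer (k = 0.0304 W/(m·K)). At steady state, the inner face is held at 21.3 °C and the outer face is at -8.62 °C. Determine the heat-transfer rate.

Series thermal resistances, inner to outer:
  R_plate glass = L/(kA) = 7.84×10^-4/(0.821·2.41) = 3.962×10^-4 K/W
  R_expanded polystyrene = L/(kA) = 0.0182/(0.0304·2.41) = 0.2484 K/W
ΣR = 3.962×10^-4 + 0.2484 = 0.2488 K/W
Q = ΔT/ΣR = (21.3 °C − -8.62 °C)/0.2488 = 120 W

Q = 120 W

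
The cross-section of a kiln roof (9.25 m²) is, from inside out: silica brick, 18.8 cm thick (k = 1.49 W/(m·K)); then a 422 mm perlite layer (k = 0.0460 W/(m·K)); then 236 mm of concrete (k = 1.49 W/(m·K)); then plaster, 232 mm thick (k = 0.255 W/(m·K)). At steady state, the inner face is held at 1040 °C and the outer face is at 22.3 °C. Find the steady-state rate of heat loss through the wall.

Q = 908 W

Treat each layer as a resistance in series:
  R_silica brick = L/(kA) = 0.188/(1.49·9.25) = 0.01364 K/W
  R_perlite = L/(kA) = 0.422/(0.0460·9.25) = 0.9918 K/W
  R_concrete = L/(kA) = 0.236/(1.49·9.25) = 0.01712 K/W
  R_plaster = L/(kA) = 0.232/(0.255·9.25) = 0.09836 K/W
ΣR = 0.01364 + 0.9918 + 0.01712 + 0.09836 = 1.121 K/W
Q = ΔT/ΣR = (1040 °C − 22.3 °C)/1.121 = 908 W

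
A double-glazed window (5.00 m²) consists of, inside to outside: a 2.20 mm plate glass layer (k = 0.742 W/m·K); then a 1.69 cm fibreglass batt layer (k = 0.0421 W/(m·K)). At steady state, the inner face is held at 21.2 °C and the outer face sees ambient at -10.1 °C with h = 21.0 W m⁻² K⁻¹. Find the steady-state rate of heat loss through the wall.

Q = 346 W

Series thermal resistances, inner to outer:
  R_plate glass = L/(kA) = 0.00220/(0.742·5.00) = 5.930×10^-4 K/W
  R_fibreglass batt = L/(kA) = 0.0169/(0.0421·5.00) = 0.08029 K/W
  R_conv,out = 1/(hA) = 1/(21.0·5.00) = 0.009524 K/W
ΣR = 5.930×10^-4 + 0.08029 + 0.009524 = 0.09041 K/W
Q = ΔT/ΣR = (21.2 °C − -10.1 °C)/0.09041 = 346 W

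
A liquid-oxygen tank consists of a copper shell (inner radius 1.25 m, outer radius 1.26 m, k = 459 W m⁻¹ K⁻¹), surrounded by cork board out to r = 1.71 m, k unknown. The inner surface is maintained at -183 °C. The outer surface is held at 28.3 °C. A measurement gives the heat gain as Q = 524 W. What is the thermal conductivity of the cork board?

ΣR = ΔT/Q = |-183 − 28.3|/524 = 0.4032 K/W
Known resistances:
  R_copper = (1/1.25 − 1/1.26)/(4πk) = 0.006349/(4π·459) = 1.101×10^-6 K/W
R_cork board = ΣR − ΣR_known = 0.4032 − 1.101×10^-6 = 0.4032 K/W
(1/r₁−1/r₂)/(4πk) = 0.4032 ⇒ k = 0.2089/(4π·0.4032) = 0.0412 W/m·K

k = 0.0412 W/m·K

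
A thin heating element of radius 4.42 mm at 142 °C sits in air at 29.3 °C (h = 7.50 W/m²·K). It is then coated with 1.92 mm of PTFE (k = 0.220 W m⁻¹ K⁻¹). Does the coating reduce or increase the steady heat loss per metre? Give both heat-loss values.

Critical radius for a cylinder: r_cr = k/h = 0.0293 m = 2.93 cm.
Outer radius after coating: r₂ = 0.00442 + 0.00192 = 0.00634 m.
Since r₁ < r_cr and r₂ ≤ r_cr, the coating moves toward the maximum at r_cr — heat loss rises.
Bare: R = 1/(2πr₁h) = 4.801 m·K/W; Q = 112.7/4.801 = 23.5 W/m.
Coated: R = R_cond + R_conv = 3.608 m·K/W; Q = 112.7/3.608 = 31.2 W/m.

increases: 23.5 → 31.2 W/m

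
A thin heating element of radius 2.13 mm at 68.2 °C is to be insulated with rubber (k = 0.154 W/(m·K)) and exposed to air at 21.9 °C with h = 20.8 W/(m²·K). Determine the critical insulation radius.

For a cylinder, r_cr = k_ins/h = 0.154/20.8 = 0.00740 m = 0.740 cm

r_cr = 0.740 cm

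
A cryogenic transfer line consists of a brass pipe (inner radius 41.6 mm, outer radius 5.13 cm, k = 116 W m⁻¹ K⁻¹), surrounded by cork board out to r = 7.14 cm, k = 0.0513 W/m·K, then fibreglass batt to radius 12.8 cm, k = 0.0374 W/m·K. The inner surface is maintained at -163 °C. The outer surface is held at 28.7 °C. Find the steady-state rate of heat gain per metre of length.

Q' = 54.6 W/m

Series thermal resistances, inner to outer:
  R'_brass = ln(0.0513/0.0416)/(2πk) = 0.2096/(2π·116) = 2.876×10^-4 m·K/W
  R'_cork board = ln(0.0714/0.0513)/(2πk) = 0.3306/(2π·0.0513) = 1.026 m·K/W
  R'_fibreglass batt = ln(0.128/0.0714)/(2πk) = 0.5837/(2π·0.0374) = 2.484 m·K/W
ΣR = 2.876×10^-4 + 1.026 + 2.484 = 3.510 m·K/W
Q' = ΔT/ΣR = (-163 °C − 28.7 °C)/3.510 = -54.6 W/m
(Negative Q' ⇒ heat flows inward; heat gain = 54.6 W/m.)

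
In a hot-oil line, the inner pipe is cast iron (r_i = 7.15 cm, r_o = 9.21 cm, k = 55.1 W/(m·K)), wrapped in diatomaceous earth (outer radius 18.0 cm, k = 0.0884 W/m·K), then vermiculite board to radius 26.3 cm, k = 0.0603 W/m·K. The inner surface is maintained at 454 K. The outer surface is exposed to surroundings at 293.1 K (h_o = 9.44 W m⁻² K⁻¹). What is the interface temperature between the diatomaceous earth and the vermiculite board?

Treat each layer as a resistance in series:
  R'_cast iron = ln(0.0921/0.0715)/(2πk) = 0.2532/(2π·55.1) = 7.313×10^-4 m·K/W
  R'_diatomaceous earth = ln(0.180/0.0921)/(2πk) = 0.6701/(2π·0.0884) = 1.206 m·K/W
  R'_vermiculite board = ln(0.263/0.180)/(2πk) = 0.3792/(2π·0.0603) = 1.001 m·K/W
  R'_conv,out = 1/(2πr h) = 1/(2π·0.263·9.44) = 0.06411 m·K/W
ΣR = 7.313×10^-4 + 1.206 + 1.001 + 0.06411 = 2.272 m·K/W
Q' = ΔT/ΣR = (454 K − 293.1 K)/2.272 = 70.82 W/m
From the inner boundary to the diatomaceous earth/vermiculite board interface, ΣR_partial = 1.207 m·K/W.
T_interface = T_in − Q'·ΣR_partial = 454 K − (70.82)(1.207) = 368.5 K

T = 368.5 K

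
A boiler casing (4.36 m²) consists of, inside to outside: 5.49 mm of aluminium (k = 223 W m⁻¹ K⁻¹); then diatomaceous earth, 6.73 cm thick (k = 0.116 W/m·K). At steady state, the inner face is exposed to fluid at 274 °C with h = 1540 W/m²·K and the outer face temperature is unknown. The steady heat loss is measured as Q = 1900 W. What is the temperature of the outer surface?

T_out = 20.9 °C

Sum the resistances:
  R_conv,in = 1/(hA) = 1/(1540·4.36) = 1.489×10^-4 K/W
  R_aluminium = L/(kA) = 0.00549/(223·4.36) = 5.647×10^-6 K/W
  R_diatomaceous earth = L/(kA) = 0.0673/(0.116·4.36) = 0.1331 K/W
ΣR = 0.1332 K/W
ΔT = Q·ΣR = 1900 × 0.1332 = 253.1 K
Heat flows outward, so T_out = T_in − ΔT = 274 − 253.1 = 20.9 °C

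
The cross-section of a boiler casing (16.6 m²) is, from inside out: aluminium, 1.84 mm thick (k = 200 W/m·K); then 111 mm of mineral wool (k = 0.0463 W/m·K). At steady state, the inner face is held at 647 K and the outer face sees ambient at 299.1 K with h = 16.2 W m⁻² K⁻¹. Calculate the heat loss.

Q = 2350 W

Treat each layer as a resistance in series:
  R_aluminium = L/(kA) = 0.00184/(200·16.6) = 5.542×10^-7 K/W
  R_mineral wool = L/(kA) = 0.111/(0.0463·16.6) = 0.1444 K/W
  R_conv,out = 1/(hA) = 1/(16.2·16.6) = 0.003719 K/W
ΣR = 5.542×10^-7 + 0.1444 + 0.003719 = 0.1481 K/W
Q = ΔT/ΣR = (647 K − 299.1 K)/0.1481 = 2350 W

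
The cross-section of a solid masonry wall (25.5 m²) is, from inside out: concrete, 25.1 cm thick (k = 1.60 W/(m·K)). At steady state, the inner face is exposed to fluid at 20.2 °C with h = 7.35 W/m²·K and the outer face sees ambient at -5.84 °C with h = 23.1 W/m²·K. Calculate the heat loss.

Q = 1970 W

Treat each layer as a resistance in series:
  R_conv,in = 1/(hA) = 1/(7.35·25.5) = 0.005335 K/W
  R_concrete = L/(kA) = 0.251/(1.60·25.5) = 0.006152 K/W
  R_conv,out = 1/(hA) = 1/(23.1·25.5) = 0.001698 K/W
ΣR = 0.005335 + 0.006152 + 0.001698 = 0.01319 K/W
Q = ΔT/ΣR = (20.2 °C − -5.84 °C)/0.01319 = 1970 W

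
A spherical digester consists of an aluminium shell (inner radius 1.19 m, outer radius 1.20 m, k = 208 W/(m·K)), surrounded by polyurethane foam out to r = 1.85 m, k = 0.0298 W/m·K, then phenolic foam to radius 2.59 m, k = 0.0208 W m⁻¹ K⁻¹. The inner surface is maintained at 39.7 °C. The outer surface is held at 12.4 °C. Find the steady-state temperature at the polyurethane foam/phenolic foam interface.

Resistance network (inner→outer):
  R_aluminium = (1/1.19 − 1/1.20)/(4πk) = 0.007003/(4π·208) = 2.679×10^-6 K/W
  R_polyurethane foam = (1/1.20 − 1/1.85)/(4πk) = 0.2928/(4π·0.0298) = 0.7819 K/W
  R_phenolic foam = (1/1.85 − 1/2.59)/(4πk) = 0.1544/(4π·0.0208) = 0.5909 K/W
ΣR = 2.679×10^-6 + 0.7819 + 0.5909 = 1.373 K/W
Q = ΔT/ΣR = (39.7 °C − 12.4 °C)/1.373 = 19.88 W
From the inner boundary to the polyurethane foam/phenolic foam interface, ΣR_partial = 0.7819 K/W.
T_interface = T_in − Q·ΣR_partial = 39.7 °C − (19.88)(0.7819) = 24.2 °C

T = 24.2 °C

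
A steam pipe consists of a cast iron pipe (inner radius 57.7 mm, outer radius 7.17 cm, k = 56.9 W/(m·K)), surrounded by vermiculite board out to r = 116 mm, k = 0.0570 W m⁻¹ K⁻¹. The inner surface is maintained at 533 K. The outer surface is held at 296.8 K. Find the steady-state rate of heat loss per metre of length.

Q' = 176 W/m

Series thermal resistances, inner to outer:
  R'_cast iron = ln(0.0717/0.0577)/(2πk) = 0.2172/(2π·56.9) = 6.076×10^-4 m·K/W
  R'_vermiculite board = ln(0.116/0.0717)/(2πk) = 0.4811/(2π·0.0570) = 1.343 m·K/W
ΣR = 6.076×10^-4 + 1.343 = 1.344 m·K/W
Q' = ΔT/ΣR = (533 K − 296.8 K)/1.344 = 176 W/m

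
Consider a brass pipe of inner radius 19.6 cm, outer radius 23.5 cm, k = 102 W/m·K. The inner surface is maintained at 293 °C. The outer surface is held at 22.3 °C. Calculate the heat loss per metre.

Q' = 2πk·ΔT/ln(r₂/r₁) = 2π × 102 × 270.7 / ln(0.235/0.196) = 9.56×10^5 W/m

Q' = 956 kW/m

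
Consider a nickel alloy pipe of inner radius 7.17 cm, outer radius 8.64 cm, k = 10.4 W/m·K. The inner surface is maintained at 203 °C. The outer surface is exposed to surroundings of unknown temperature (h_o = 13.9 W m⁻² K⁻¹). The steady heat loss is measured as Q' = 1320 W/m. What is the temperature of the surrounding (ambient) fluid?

Sum the resistances:
  R'_nickel alloy = ln(0.0864/0.0717)/(2πk) = 0.1865/(2π·10.4) = 0.002854 m·K/W
  R'_conv,out = 1/(2πr h) = 1/(2π·0.0864·13.9) = 0.1325 m·K/W
ΣR = 0.1354 m·K/W
ΔT = Q'·ΣR = 1320 × 0.1354 = 178.7 K
Heat flows outward, so T_out = T_in − ΔT = 203 − 178.7 = 24.3 °C

T_out = 24.3 °C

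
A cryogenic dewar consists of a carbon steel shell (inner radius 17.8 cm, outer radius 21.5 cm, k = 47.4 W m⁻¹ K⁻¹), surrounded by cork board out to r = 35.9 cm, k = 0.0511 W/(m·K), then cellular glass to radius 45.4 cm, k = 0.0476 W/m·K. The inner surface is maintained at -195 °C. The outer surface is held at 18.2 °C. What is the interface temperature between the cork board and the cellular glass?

Treat each layer as a resistance in series:
  R_carbon steel = (1/0.178 − 1/0.215)/(4πk) = 0.9668/(4π·47.4) = 0.001623 K/W
  R_cork board = (1/0.215 − 1/0.359)/(4πk) = 1.866/(4π·0.0511) = 2.905 K/W
  R_cellular glass = (1/0.359 − 1/0.454)/(4πk) = 0.5829/(4π·0.0476) = 0.9744 K/W
ΣR = 0.001623 + 2.905 + 0.9744 = 3.881 K/W
Q = ΔT/ΣR = (-195 °C − 18.2 °C)/3.881 = -54.93 W
From the inner boundary to the cork board/cellular glass interface, ΣR_partial = 2.907 K/W.
T_interface = T_in − Q·ΣR_partial = -195 °C − (-54.93)(2.907) = -35.3 °C

T = -35.3 °C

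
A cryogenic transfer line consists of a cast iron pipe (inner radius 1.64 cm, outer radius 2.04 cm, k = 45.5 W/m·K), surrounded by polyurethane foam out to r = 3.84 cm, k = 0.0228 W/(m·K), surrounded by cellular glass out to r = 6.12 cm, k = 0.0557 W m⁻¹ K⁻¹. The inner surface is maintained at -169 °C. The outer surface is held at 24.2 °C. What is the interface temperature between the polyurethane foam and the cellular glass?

Resistance network (inner→outer):
  R'_cast iron = ln(0.0204/0.0164)/(2πk) = 0.2183/(2π·45.5) = 7.634×10^-4 m·K/W
  R'_polyurethane foam = ln(0.0384/0.0204)/(2πk) = 0.6325/(2π·0.0228) = 4.415 m·K/W
  R'_cellular glass = ln(0.0612/0.0384)/(2πk) = 0.4661/(2π·0.0557) = 1.332 m·K/W
ΣR = 7.634×10^-4 + 4.415 + 1.332 = 5.748 m·K/W
Q' = ΔT/ΣR = (-169 °C − 24.2 °C)/5.748 = -33.61 W/m
From the inner boundary to the polyurethane foam/cellular glass interface, ΣR_partial = 4.416 m·K/W.
T_interface = T_in − Q'·ΣR_partial = -169 °C − (-33.61)(4.416) = -20.6 °C

T = -20.6 °C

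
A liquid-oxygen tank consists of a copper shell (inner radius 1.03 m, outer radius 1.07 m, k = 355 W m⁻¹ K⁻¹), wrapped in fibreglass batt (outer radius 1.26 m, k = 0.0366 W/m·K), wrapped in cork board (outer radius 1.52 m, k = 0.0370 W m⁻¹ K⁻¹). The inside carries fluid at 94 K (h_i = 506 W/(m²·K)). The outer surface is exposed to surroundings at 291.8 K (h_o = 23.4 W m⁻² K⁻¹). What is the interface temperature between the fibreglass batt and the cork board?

Resistance network (inner→outer):
  R_conv,in = 1/(4πr²h) = 1/(4π·1.03²·506) = 1.482×10^-4 K/W
  R_copper = (1/1.03 − 1/1.07)/(4πk) = 0.03629/(4π·355) = 8.136×10^-6 K/W
  R_fibreglass batt = (1/1.07 − 1/1.26)/(4πk) = 0.1409/(4π·0.0366) = 0.3064 K/W
  R_cork board = (1/1.26 − 1/1.52)/(4πk) = 0.1358/(4π·0.0370) = 0.2920 K/W
  R_conv,out = 1/(4πr²h) = 1/(4π·1.52²·23.4) = 0.001472 K/W
ΣR = 1.482×10^-4 + 8.136×10^-6 + 0.3064 + 0.2920 + 0.001472 = 0.6000 K/W
Q = ΔT/ΣR = (94 K − 291.8 K)/0.6000 = -329.7 W
From the inner boundary to the fibreglass batt/cork board interface, ΣR_partial = 0.3066 K/W.
T_interface = T_in − Q·ΣR_partial = 94 K − (-329.7)(0.3066) = 195.1 K

T = 195.1 K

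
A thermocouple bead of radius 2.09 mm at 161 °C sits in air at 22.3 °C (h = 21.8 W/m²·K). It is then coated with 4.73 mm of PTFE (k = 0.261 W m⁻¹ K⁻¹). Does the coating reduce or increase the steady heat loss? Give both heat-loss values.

increases: 0.166 → 0.772 W

Critical radius for a sphere: r_cr = 2k/h = 0.0239 m = 2.39 cm.
Outer radius after coating: r₂ = 0.00209 + 0.00473 = 0.00682 m.
Since r₁ < r_cr and r₂ ≤ r_cr, the coating moves toward the maximum at r_cr — heat loss rises.
Bare: R = 1/(4πr₁²h) = 835.7 K/W; Q = 138.7/835.7 = 0.166 W.
Coated: R = R_cond + R_conv = 179.7 K/W; Q = 138.7/179.7 = 0.772 W.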